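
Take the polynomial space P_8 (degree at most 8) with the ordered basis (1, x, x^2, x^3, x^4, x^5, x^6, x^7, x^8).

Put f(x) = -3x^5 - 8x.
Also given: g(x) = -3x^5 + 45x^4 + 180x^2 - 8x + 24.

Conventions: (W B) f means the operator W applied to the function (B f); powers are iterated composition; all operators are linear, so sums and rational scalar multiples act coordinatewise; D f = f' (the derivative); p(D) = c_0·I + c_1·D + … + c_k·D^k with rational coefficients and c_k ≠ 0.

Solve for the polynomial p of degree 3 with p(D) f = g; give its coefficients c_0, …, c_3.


D^0 f = -3x^5 - 8x
D^1 f = -15x^4 - 8
D^2 f = -60x^3
D^3 f = -180x^2
matching coefficients of g against c_0 f + c_1 Df + … from the top degree down determines the c_i
solution: c_0 = 1, c_1 = -3, c_2 = 0, c_3 = -1

c_0 = 1, c_1 = -3, c_2 = 0, c_3 = -1


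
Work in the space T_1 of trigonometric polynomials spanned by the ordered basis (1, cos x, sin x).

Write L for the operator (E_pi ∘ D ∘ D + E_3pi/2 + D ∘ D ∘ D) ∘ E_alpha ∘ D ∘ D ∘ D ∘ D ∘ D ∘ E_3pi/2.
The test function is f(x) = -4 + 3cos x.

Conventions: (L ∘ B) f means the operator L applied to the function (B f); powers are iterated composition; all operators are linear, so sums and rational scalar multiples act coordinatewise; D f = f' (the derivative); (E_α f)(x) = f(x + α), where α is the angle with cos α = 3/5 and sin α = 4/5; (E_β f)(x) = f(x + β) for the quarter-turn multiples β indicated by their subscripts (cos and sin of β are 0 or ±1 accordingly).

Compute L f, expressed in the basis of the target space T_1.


E_3pi/2 f = -4 + 3sin x
D E_3pi/2 f = 3cos x
D (D ∘ E_3pi/2) f = -3sin x
D D (D ∘ E_3pi/2) f = -3cos x
D D D (D ∘ E_3pi/2) f = 3sin x
D (D ∘ D) D (D ∘ E_3pi/2) f = 3cos x
E_alpha D (D ∘ D) D (D ∘ E_3pi/2) f = (9/5)cos x - (12/5)sin x
D (E_alpha ∘ D) (D ∘ D) D (D ∘ E_3pi/2) f = -(12/5)cos x - (9/5)sin x
D D (E_alpha ∘ D) (D ∘ D) D (D ∘ E_3pi/2) f = -(9/5)cos x + (12/5)sin x
E_pi D D (E_alpha ∘ D) (D ∘ D) D (D ∘ E_3pi/2) f = (9/5)cos x - (12/5)sin x
E_3pi/2 (E_alpha ∘ D) (D ∘ D) D (D ∘ E_3pi/2) f = (12/5)cos x + (9/5)sin x
D (E_alpha ∘ D) (D ∘ D) D (D ∘ E_3pi/2) f = -(12/5)cos x - (9/5)sin x
D D (E_alpha ∘ D) (D ∘ D) D (D ∘ E_3pi/2) f = -(9/5)cos x + (12/5)sin x
D D D (E_alpha ∘ D) (D ∘ D) D (D ∘ E_3pi/2) f = (12/5)cos x + (9/5)sin x
(E_pi ∘ D ∘ D + E_3pi/2 + D ∘ D ∘ D) (E_alpha ∘ D) (D ∘ D) D (D ∘ E_3pi/2) f = (33/5)cos x + (6/5)sin x

the result is g(x) = (33/5)cos x + (6/5)sin x


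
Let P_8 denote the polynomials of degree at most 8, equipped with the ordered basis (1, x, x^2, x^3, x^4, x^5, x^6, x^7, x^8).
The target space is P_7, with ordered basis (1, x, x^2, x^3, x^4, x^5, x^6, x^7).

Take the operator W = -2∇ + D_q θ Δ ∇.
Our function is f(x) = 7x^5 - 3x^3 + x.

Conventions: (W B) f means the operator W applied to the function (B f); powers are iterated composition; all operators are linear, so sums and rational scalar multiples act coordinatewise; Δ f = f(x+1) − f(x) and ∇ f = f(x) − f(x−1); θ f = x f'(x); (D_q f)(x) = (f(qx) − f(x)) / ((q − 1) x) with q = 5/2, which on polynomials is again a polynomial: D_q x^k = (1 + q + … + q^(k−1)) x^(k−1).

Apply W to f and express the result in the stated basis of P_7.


∇ f = 35x^4 - 70x^3 + 61x^2 - 26x + 5
(-2∇) f = -70x^4 + 140x^3 - 122x^2 + 52x - 10
∇ f = 35x^4 - 70x^3 + 61x^2 - 26x + 5
Δ ∇ f = 140x^3 + 52x
θ (Δ ∇) f = 420x^3 + 52x
D_q θ (Δ ∇) f = 4095x^2 + 52
(-2∇ + D_q θ Δ ∇) f = -70x^4 + 140x^3 + 3973x^2 + 52x + 42

g(x) = -70x^4 + 140x^3 + 3973x^2 + 52x + 42


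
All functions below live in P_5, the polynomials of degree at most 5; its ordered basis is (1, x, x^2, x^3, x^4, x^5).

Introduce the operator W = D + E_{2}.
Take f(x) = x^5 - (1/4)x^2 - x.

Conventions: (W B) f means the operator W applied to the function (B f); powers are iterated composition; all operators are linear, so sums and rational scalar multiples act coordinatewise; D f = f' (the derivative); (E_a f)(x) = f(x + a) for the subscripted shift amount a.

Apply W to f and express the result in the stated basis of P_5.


g(x) = x^5 + 15x^4 + 40x^3 + (319/4)x^2 + (155/2)x + 28

D f = 5x^4 - (1/2)x - 1
E_{2} f = x^5 + 10x^4 + 40x^3 + (319/4)x^2 + 78x + 29
(D + E_{2}) f = x^5 + 15x^4 + 40x^3 + (319/4)x^2 + (155/2)x + 28


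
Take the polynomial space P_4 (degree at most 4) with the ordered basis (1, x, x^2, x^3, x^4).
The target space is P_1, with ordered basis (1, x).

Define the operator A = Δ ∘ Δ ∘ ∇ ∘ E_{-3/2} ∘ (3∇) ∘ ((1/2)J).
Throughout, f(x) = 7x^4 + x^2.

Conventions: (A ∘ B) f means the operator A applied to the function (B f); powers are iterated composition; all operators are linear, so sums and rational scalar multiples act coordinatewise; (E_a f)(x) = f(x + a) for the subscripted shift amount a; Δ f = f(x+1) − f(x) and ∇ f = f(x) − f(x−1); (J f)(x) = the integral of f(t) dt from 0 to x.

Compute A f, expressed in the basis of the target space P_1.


the result is g(x) = 252x - 378

J f = (7/5)x^5 + (1/3)x^3
((1/2)J) f = (7/10)x^5 + (1/6)x^3
∇ ((1/2)J) f = (7/2)x^4 - 7x^3 + (15/2)x^2 - 4x + 13/15
(3∇) ((1/2)J) f = (21/2)x^4 - 21x^3 + (45/2)x^2 - 12x + 13/5
E_{-3/2} (3∇) ((1/2)J) f = (21/2)x^4 - 84x^3 + (1035/4)x^2 - 363x + 31241/160
∇ E_{-3/2} (3∇) ((1/2)J) f = 42x^3 - 315x^2 + (1623/2)x - 2865/4
Δ ∇ E_{-3/2} (3∇) ((1/2)J) f = 126x^2 - 504x + 1077/2
Δ (Δ ∘ ∇ ∘ E_{-3/2}) (3∇) ((1/2)J) f = 252x - 378


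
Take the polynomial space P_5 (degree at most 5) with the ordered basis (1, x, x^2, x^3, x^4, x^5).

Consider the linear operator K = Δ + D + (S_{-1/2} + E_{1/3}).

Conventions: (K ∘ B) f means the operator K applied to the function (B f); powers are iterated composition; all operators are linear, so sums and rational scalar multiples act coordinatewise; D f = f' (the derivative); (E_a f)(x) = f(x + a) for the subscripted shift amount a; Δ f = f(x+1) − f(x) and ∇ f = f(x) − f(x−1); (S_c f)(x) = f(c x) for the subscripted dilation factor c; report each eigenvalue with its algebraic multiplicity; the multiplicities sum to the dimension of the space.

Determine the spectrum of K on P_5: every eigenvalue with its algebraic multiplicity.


λ = 1/2 (multiplicity 1), λ = 7/8 (multiplicity 1), λ = 31/32 (multiplicity 1), λ = 17/16 (multiplicity 1), λ = 5/4 (multiplicity 1), λ = 2 (multiplicity 1)

image of 1: 2
image of x: (1/2)x + 7/3
image of x^2: (5/4)x^2 + (14/3)x + 10/9
image of x^3: (7/8)x^3 + 7x^2 + (10/3)x + 28/27
image of x^4: (17/16)x^4 + (28/3)x^3 + (20/3)x^2 + (112/27)x + 82/81
image of x^5: (31/32)x^5 + (35/3)x^4 + (100/9)x^3 + (280/27)x^2 + (410/81)x + 244/243
the matrix is upper triangular; its diagonal is (2, 1/2, 5/4, 7/8, 17/16, 31/32)
for a triangular matrix the eigenvalues are the diagonal entries, with algebraic multiplicity their repetition count


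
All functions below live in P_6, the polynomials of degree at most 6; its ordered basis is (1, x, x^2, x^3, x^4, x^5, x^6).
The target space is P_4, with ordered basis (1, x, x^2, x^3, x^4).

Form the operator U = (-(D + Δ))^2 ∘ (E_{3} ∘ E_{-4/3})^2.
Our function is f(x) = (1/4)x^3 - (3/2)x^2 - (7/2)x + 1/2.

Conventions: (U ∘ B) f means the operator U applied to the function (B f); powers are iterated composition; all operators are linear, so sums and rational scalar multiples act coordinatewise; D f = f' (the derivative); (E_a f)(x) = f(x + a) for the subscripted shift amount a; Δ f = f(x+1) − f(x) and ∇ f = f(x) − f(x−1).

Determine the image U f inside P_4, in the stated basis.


the image equals g(x) = 6x + 11

E_{-4/3} f = (1/4)x^3 - (5/2)x^2 + (11/6)x + 103/54
E_{3} E_{-4/3} f = (1/4)x^3 - (1/4)x^2 - (77/12)x - 901/108
E_{-4/3} (E_{3} ∘ E_{-4/3}) f = (1/4)x^3 - (5/4)x^2 - (53/12)x - 89/108
E_{3} E_{-4/3} (E_{3} ∘ E_{-4/3}) f = (1/4)x^3 + x^2 - (31/6)x - 1003/54
D (E_{3} ∘ E_{-4/3})^2 f = (3/4)x^2 + 2x - 31/6
Δ (E_{3} ∘ E_{-4/3})^2 f = (3/4)x^2 + (11/4)x - 47/12
(D + Δ) (E_{3} ∘ E_{-4/3})^2 f = (3/2)x^2 + (19/4)x - 109/12
(-(D + Δ)) (E_{3} ∘ E_{-4/3})^2 f = -(3/2)x^2 - (19/4)x + 109/12
D (-(D + Δ)) (E_{3} ∘ E_{-4/3})^2 f = -3x - 19/4
Δ (-(D + Δ)) (E_{3} ∘ E_{-4/3})^2 f = -3x - 25/4
(D + Δ) (-(D + Δ)) (E_{3} ∘ E_{-4/3})^2 f = -6x - 11
(-(D + Δ)) (-(D + Δ)) (E_{3} ∘ E_{-4/3})^2 f = 6x + 11


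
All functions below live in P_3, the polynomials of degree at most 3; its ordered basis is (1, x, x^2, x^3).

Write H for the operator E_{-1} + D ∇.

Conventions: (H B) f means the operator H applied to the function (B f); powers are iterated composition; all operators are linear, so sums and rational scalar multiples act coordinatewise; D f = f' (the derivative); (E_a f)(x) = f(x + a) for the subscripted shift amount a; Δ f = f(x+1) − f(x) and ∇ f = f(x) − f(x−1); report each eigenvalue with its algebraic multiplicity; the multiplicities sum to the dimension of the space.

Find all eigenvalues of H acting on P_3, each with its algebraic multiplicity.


image of 1: 1
image of x: x - 1
image of x^2: x^2 - 2x + 3
image of x^3: x^3 - 3x^2 + 9x - 4
the matrix is upper triangular; its diagonal is (1, 1, 1, 1)
for a triangular matrix the eigenvalues are the diagonal entries, with algebraic multiplicity their repetition count

λ = 1 (multiplicity 4)


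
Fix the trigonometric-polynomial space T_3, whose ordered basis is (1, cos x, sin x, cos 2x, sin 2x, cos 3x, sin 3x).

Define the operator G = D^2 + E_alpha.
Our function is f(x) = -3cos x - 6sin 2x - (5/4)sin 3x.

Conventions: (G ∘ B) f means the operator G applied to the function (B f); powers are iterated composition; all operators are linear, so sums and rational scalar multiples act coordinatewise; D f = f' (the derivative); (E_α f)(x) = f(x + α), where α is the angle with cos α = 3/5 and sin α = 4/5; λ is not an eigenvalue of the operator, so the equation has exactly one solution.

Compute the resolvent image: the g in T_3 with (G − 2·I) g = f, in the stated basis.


the image equals g(x) = (9/8)cos x - (3/8)sin x + (144/1009)cos 2x + (942/1009)sin 2x + (55/17824)cos 3x + (1865/17824)sin 3x

write g with unknown coordinates in the stated basis and equate coefficients in (G − 2·I) g = f
solving from the highest basis element down gives g = (9/8)cos x - (3/8)sin x + (144/1009)cos 2x + (942/1009)sin 2x + (55/17824)cos 3x + (1865/17824)sin 3x
check: G g = -(3/4)cos x - (3/4)sin x + (288/1009)cos 2x - (4170/1009)sin 2x + (55/8912)cos 3x - (9275/8912)sin 3x
so G g − 2·g = -3cos x - 6sin 2x - (5/4)sin 3x = f ✓


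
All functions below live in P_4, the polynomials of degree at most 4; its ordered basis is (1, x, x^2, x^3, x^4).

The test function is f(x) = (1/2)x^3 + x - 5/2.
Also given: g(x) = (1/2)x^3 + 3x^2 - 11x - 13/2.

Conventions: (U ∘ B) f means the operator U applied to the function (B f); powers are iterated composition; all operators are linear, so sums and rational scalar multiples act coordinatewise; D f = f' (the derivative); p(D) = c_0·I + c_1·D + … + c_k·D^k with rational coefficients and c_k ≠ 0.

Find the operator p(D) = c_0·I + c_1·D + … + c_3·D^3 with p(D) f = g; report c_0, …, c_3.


D^0 f = (1/2)x^3 + x - 5/2
D^1 f = (3/2)x^2 + 1
D^2 f = 3x
D^3 f = 3
matching coefficients of g against c_0 f + c_1 Df + … from the top degree down determines the c_i
solution: c_0 = 1, c_1 = 2, c_2 = -4, c_3 = -2

c_0 = 1, c_1 = 2, c_2 = -4, c_3 = -2


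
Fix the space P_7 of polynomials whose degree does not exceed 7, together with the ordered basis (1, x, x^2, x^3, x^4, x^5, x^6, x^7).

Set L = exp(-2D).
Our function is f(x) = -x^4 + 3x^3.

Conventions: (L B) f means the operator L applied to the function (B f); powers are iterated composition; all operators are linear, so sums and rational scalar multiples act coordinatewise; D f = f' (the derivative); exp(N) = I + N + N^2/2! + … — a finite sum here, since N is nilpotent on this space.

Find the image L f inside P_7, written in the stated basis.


g(x) = -x^4 + 11x^3 - 42x^2 + 68x - 40

order-1 term: 8x^3 - 18x^2
order-2 term: -24x^2 + 36x
order-3 term: 32x - 24
order-4 term: -16
the series for exp(-2D) f terminates at order 4
exp(-2D) f = -x^4 + 11x^3 - 42x^2 + 68x - 40


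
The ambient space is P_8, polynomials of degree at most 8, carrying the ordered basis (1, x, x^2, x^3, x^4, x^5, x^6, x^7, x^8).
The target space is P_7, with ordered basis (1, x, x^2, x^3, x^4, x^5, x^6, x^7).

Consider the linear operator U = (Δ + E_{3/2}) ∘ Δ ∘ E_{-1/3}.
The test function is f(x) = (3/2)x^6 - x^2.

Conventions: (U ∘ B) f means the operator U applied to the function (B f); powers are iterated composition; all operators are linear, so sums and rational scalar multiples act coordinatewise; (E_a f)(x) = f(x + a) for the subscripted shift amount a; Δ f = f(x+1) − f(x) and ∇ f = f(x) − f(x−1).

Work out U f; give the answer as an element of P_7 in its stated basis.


the result is g(x) = 9x^5 + 120x^4 + (755/2)x^3 + (3715/6)x^2 + (75113/144)x + 76877/432

E_{-1/3} f = (3/2)x^6 - 3x^5 + (5/2)x^4 - (10/9)x^3 - (13/18)x^2 + (17/27)x - 53/486
Δ E_{-1/3} f = 9x^5 + (15/2)x^4 + 10x^3 + (25/6)x^2 - (7/9)x - 11/54
Δ (Δ ∘ E_{-1/3}) f = 45x^4 + 120x^3 + 165x^2 + (340/3)x + 269/9
E_{3/2} (Δ ∘ E_{-1/3}) f = 9x^5 + 75x^4 + (515/2)x^3 + (2725/6)x^2 + (58793/144)x + 63965/432
(Δ + E_{3/2}) (Δ ∘ E_{-1/3}) f = 9x^5 + 120x^4 + (755/2)x^3 + (3715/6)x^2 + (75113/144)x + 76877/432


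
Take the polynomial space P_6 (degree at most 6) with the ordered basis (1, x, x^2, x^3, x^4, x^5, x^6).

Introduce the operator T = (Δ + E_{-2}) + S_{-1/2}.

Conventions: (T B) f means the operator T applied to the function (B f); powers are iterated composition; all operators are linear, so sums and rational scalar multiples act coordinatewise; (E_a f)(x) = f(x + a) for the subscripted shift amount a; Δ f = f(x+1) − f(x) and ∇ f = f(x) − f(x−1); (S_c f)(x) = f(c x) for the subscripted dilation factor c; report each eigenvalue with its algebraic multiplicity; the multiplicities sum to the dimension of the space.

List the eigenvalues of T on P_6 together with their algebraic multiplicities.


image of 1: 2
image of x: (1/2)x - 1
image of x^2: (5/4)x^2 - 2x + 5
image of x^3: (7/8)x^3 - 3x^2 + 15x - 7
image of x^4: (17/16)x^4 - 4x^3 + 30x^2 - 28x + 17
image of x^5: (31/32)x^5 - 5x^4 + 50x^3 - 70x^2 + 85x - 31
image of x^6: (65/64)x^6 - 6x^5 + 75x^4 - 140x^3 + 255x^2 - 186x + 65
the matrix is upper triangular; its diagonal is (2, 1/2, 5/4, 7/8, 17/16, 31/32, 65/64)
for a triangular matrix the eigenvalues are the diagonal entries, with algebraic multiplicity their repetition count

λ = 1/2 (multiplicity 1), λ = 7/8 (multiplicity 1), λ = 31/32 (multiplicity 1), λ = 65/64 (multiplicity 1), λ = 17/16 (multiplicity 1), λ = 5/4 (multiplicity 1), λ = 2 (multiplicity 1)


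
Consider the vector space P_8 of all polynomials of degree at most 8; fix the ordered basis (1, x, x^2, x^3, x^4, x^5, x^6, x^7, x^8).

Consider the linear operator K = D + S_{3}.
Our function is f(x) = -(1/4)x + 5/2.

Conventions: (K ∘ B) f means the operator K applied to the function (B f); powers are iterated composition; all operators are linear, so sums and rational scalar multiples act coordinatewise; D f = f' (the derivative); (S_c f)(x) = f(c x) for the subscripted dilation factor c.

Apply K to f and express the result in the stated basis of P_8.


g(x) = -(3/4)x + 9/4

D f = -1/4
S_{3} f = -(3/4)x + 5/2
(D + S_{3}) f = -(3/4)x + 9/4


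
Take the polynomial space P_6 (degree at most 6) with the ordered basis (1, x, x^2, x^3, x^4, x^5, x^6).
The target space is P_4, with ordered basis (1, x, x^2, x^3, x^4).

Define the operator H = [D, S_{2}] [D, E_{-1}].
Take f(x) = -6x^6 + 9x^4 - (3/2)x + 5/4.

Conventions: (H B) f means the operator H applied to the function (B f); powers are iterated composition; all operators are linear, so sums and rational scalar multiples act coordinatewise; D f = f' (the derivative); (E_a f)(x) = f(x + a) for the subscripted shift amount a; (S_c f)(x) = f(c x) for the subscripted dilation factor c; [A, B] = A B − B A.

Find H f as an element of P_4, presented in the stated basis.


E_{-1} f = -6x^6 + 36x^5 - 81x^4 + 84x^3 - 36x^2 - (3/2)x + 23/4
D E_{-1} f = -36x^5 + 180x^4 - 324x^3 + 252x^2 - 72x - 3/2
D f = -36x^5 + 36x^3 - 3/2
E_{-1} D f = -36x^5 + 180x^4 - 324x^3 + 252x^2 - 72x - 3/2
[D, E_{-1}] f = 0
S_{2} [D, E_{-1}] f = 0
D S_{2} [D, E_{-1}] f = 0
D [D, E_{-1}] f = 0
S_{2} D [D, E_{-1}] f = 0
[D, S_{2}] [D, E_{-1}] f = 0

the image equals g(x) = 0


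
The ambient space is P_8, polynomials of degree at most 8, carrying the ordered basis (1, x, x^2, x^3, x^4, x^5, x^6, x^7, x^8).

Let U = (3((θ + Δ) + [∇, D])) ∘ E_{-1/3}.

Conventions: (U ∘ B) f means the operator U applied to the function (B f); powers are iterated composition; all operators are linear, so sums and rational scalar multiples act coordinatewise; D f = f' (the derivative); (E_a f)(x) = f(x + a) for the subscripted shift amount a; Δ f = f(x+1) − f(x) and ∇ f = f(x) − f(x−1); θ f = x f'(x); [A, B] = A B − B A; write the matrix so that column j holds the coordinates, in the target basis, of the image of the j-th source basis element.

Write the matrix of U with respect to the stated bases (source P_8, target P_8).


the matrix is [[0, 3, 1, 1, 5/9, 11/27, 7/27, 43/243, 85/729]; [0, 3, 4, 4, 32/9, 80/27, 64/27, 448/243, 1024/729]; [0, 0, 6, 3, 10, 70/9, 85/9, 217/27, 1820/243]; [0, 0, 0, 9, 0, 20, 40/3, 70/3, 560/27]; [0, 0, 0, 0, 12, -5, 35, 175/9, 1330/27]; [0, 0, 0, 0, 0, 15, -12, 56, 224/9]; [0, 0, 0, 0, 0, 0, 18, -21, 84]; [0, 0, 0, 0, 0, 0, 0, 21, -32]; [0, 0, 0, 0, 0, 0, 0, 0, 24]] (rows listed top to bottom)

image of 1: 0
image of x: 3x + 3
image of x^2: 6x^2 + 4x + 1
image of x^3: 9x^3 + 3x^2 + 4x + 1
image of x^4: 12x^4 + 10x^2 + (32/9)x + 5/9
image of x^5: 15x^5 - 5x^4 + 20x^3 + (70/9)x^2 + (80/27)x + 11/27
image of x^6: 18x^6 - 12x^5 + 35x^4 + (40/3)x^3 + (85/9)x^2 + (64/27)x + 7/27
image of x^7: 21x^7 - 21x^6 + 56x^5 + (175/9)x^4 + (70/3)x^3 + (217/27)x^2 + (448/243)x + 43/243
image of x^8: 24x^8 - 32x^7 + 84x^6 + (224/9)x^5 + (1330/27)x^4 + (560/27)x^3 + (1820/243)x^2 + (1024/729)x + 85/729
each image's coordinates form column j of the matrix


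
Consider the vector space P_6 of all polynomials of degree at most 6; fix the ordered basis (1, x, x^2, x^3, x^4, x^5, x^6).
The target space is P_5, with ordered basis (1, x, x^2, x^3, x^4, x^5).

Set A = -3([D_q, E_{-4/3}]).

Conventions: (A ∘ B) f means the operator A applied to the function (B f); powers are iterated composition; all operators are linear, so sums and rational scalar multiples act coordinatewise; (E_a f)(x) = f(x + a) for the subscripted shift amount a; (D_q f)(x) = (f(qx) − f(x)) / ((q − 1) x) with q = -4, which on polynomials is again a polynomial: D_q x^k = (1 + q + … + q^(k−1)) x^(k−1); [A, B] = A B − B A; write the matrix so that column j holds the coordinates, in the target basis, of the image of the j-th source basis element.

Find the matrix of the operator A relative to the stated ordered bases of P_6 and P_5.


image of 1: 0
image of x: 0
image of x^2: 20
image of x^3: -140x + 160/3
image of x^4: 820x^2 - 720x + 3520/9
image of x^5: -4300x^3 + (17600/3)x^2 - (54400/9)x + 51200/27
image of x^6: 21300x^4 - 39600x^3 + (540800/9)x^2 - 38400x + 281600/27
each image's coordinates form column j of the matrix

the matrix is [[0, 0, 20, 160/3, 3520/9, 51200/27, 281600/27]; [0, 0, 0, -140, -720, -54400/9, -38400]; [0, 0, 0, 0, 820, 17600/3, 540800/9]; [0, 0, 0, 0, 0, -4300, -39600]; [0, 0, 0, 0, 0, 0, 21300]; [0, 0, 0, 0, 0, 0, 0]] (rows listed top to bottom)


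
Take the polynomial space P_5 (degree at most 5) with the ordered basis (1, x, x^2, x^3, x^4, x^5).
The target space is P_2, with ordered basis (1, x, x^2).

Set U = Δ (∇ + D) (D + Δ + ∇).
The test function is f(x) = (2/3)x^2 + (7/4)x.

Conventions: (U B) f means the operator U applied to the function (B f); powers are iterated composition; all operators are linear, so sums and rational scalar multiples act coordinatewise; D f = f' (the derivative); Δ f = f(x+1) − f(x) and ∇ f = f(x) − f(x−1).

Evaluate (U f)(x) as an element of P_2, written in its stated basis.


D f = (4/3)x + 7/4
Δ f = (4/3)x + 29/12
∇ f = (4/3)x + 13/12
(D + Δ + ∇) f = 4x + 21/4
∇ (D + Δ + ∇) f = 4
D (D + Δ + ∇) f = 4
(∇ + D) (D + Δ + ∇) f = 8
Δ (∇ + D) (D + Δ + ∇) f = 0

the result is g(x) = 0


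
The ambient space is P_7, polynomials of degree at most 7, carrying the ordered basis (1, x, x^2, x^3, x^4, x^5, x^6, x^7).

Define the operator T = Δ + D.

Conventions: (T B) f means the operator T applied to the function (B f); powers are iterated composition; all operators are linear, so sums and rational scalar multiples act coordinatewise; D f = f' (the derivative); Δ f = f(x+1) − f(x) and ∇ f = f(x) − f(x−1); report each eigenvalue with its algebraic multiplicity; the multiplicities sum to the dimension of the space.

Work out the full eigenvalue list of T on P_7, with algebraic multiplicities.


λ = 0 (multiplicity 8)

image of 1: 0
image of x: 2
image of x^2: 4x + 1
image of x^3: 6x^2 + 3x + 1
image of x^4: 8x^3 + 6x^2 + 4x + 1
image of x^5: 10x^4 + 10x^3 + 10x^2 + 5x + 1
image of x^6: 12x^5 + 15x^4 + 20x^3 + 15x^2 + 6x + 1
image of x^7: 14x^6 + 21x^5 + 35x^4 + 35x^3 + 21x^2 + 7x + 1
the matrix is upper triangular; its diagonal is (0, 0, 0, 0, 0, 0, 0, 0)
for a triangular matrix the eigenvalues are the diagonal entries, with algebraic multiplicity their repetition count


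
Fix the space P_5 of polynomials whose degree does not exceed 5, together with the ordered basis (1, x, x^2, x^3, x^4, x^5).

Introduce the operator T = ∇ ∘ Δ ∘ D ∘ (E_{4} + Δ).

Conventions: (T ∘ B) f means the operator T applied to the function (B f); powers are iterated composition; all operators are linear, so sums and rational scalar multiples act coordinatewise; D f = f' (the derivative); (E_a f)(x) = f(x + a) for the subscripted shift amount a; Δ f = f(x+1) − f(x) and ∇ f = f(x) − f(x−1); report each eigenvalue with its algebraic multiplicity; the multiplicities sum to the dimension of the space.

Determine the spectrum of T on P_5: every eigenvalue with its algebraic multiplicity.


image of 1: 0
image of x: 0
image of x^2: 0
image of x^3: 6
image of x^4: 24x + 120
image of x^5: 60x^2 + 600x + 1030
the matrix is upper triangular; its diagonal is (0, 0, 0, 0, 0, 0)
for a triangular matrix the eigenvalues are the diagonal entries, with algebraic multiplicity their repetition count

λ = 0 (multiplicity 6)


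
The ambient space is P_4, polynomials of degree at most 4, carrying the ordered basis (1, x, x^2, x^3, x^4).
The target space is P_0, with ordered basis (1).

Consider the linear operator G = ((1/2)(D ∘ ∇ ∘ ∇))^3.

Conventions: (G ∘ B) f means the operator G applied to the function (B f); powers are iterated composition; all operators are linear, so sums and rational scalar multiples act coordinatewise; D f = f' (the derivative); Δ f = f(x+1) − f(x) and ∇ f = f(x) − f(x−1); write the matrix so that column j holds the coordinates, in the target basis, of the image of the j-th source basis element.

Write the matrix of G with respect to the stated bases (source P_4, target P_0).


the matrix is [[0, 0, 0, 0, 0]] (rows listed top to bottom)

image of 1: 0
image of x: 0
image of x^2: 0
image of x^3: 0
image of x^4: 0
each image's coordinates form column j of the matrix


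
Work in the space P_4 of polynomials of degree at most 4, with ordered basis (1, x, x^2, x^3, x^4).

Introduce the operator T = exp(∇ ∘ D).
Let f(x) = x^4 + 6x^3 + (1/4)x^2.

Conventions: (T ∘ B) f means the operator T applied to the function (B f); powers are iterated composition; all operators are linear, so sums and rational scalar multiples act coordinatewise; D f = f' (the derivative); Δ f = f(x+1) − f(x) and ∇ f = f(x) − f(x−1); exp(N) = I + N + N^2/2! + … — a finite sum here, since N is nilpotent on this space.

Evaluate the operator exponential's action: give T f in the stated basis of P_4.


order-1 term: 12x^2 + 24x - 27/2
order-2 term: 12
the series for exp(∇ ∘ D) f terminates at order 2
exp(∇ ∘ D) f = x^4 + 6x^3 + (49/4)x^2 + 24x - 3/2

the image equals g(x) = x^4 + 6x^3 + (49/4)x^2 + 24x - 3/2


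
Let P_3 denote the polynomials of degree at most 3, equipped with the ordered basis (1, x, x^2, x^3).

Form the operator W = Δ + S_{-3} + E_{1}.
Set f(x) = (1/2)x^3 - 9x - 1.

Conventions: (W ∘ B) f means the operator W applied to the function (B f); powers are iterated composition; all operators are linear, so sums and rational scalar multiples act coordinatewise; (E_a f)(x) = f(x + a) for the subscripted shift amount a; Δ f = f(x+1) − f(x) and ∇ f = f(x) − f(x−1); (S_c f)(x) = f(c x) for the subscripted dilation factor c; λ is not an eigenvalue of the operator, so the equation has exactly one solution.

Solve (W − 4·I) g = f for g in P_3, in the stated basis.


the image equals g(x) = -(1/60)x^3 + (1/60)x^2 + (269/180)x + 359/180

write g with unknown coordinates in the stated basis and equate coefficients in (W − 4·I) g = f
solving from the highest basis element down gives g = -(1/60)x^3 + (1/60)x^2 + (269/180)x + 359/180
check: W g = (13/30)x^3 + (1/15)x^2 - (136/45)x + 314/45
so W g − 4·g = (1/2)x^3 - 9x - 1 = f ✓


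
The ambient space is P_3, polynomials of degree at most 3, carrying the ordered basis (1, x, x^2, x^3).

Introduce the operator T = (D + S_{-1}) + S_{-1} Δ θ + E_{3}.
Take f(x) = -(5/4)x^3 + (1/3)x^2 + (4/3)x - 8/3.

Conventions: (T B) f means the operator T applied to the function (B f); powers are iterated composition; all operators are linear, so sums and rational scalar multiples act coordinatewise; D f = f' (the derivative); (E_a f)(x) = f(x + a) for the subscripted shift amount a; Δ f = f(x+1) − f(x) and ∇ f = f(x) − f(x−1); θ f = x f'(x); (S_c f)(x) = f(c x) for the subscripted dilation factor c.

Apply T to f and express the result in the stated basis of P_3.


D f = -(15/4)x^2 + (2/3)x + 4/3
S_{-1} f = (5/4)x^3 + (1/3)x^2 - (4/3)x - 8/3
(D + S_{-1}) f = (5/4)x^3 - (41/12)x^2 - (2/3)x - 4/3
θ f = -(15/4)x^3 + (2/3)x^2 + (4/3)x
Δ θ f = -(45/4)x^2 - (119/12)x - 7/4
S_{-1} Δ θ f = -(45/4)x^2 + (119/12)x - 7/4
E_{3} f = -(5/4)x^3 - (131/12)x^2 - (365/12)x - 353/12
((D + S_{-1}) + S_{-1} Δ θ + E_{3}) f = -(307/12)x^2 - (127/6)x - 65/2

the image equals g(x) = -(307/12)x^2 - (127/6)x - 65/2


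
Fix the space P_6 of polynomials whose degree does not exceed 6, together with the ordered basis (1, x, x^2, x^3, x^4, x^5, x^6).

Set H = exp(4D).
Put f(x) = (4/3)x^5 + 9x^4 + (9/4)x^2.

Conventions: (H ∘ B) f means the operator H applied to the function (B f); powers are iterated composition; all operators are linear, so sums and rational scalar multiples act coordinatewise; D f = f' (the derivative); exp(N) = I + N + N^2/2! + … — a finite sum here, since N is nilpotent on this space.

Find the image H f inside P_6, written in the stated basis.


order-1 term: (80/3)x^4 + 144x^3 + 18x
order-2 term: (640/3)x^3 + 864x^2 + 36
order-3 term: (2560/3)x^2 + 2304x
order-4 term: (5120/3)x + 2304
order-5 term: 4096/3
the series for exp(4D) f terminates at order 5
exp(4D) f = (4/3)x^5 + (107/3)x^4 + (1072/3)x^3 + (20635/12)x^2 + (12086/3)x + 11116/3

the image equals g(x) = (4/3)x^5 + (107/3)x^4 + (1072/3)x^3 + (20635/12)x^2 + (12086/3)x + 11116/3


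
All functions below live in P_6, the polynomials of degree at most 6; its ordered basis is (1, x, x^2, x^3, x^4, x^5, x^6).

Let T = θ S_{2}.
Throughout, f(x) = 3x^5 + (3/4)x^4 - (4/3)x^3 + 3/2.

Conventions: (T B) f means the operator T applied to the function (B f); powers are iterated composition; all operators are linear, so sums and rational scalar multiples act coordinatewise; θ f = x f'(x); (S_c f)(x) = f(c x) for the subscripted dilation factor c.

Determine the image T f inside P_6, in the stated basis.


the image equals g(x) = 480x^5 + 48x^4 - 32x^3

S_{2} f = 96x^5 + 12x^4 - (32/3)x^3 + 3/2
θ S_{2} f = 480x^5 + 48x^4 - 32x^3


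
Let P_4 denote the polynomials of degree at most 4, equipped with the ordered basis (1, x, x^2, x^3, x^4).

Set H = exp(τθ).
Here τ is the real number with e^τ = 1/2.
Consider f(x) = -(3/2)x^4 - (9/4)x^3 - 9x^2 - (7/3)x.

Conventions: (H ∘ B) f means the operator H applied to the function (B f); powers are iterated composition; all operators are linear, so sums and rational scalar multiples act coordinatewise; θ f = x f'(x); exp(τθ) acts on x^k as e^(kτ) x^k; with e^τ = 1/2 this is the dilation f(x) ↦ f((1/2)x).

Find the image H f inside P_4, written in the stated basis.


exp(τθ) x^k = e^(kτ) x^k; with e^τ = 1/2 this sends x^k to (1/2)^k x^k
x ↦ 1/2 x
x^2 ↦ 1/4 x^2
x^3 ↦ 1/8 x^3
x^4 ↦ 1/16 x^4
applying this coordinatewise to f: exp(τθ) f = -(3/32)x^4 - (9/32)x^3 - (9/4)x^2 - (7/6)x

the result is g(x) = -(3/32)x^4 - (9/32)x^3 - (9/4)x^2 - (7/6)x


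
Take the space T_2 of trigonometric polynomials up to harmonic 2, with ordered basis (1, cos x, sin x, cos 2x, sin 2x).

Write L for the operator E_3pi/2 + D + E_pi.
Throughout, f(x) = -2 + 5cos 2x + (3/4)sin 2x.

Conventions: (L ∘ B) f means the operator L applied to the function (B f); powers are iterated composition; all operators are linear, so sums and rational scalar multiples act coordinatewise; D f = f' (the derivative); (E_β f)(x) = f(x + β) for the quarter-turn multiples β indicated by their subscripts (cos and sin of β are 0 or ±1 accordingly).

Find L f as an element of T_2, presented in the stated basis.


E_3pi/2 f = -2 - 5cos 2x - (3/4)sin 2x
D f = (3/2)cos 2x - 10sin 2x
E_pi f = -2 + 5cos 2x + (3/4)sin 2x
(E_3pi/2 + D + E_pi) f = -4 + (3/2)cos 2x - 10sin 2x

the result is g(x) = -4 + (3/2)cos 2x - 10sin 2x


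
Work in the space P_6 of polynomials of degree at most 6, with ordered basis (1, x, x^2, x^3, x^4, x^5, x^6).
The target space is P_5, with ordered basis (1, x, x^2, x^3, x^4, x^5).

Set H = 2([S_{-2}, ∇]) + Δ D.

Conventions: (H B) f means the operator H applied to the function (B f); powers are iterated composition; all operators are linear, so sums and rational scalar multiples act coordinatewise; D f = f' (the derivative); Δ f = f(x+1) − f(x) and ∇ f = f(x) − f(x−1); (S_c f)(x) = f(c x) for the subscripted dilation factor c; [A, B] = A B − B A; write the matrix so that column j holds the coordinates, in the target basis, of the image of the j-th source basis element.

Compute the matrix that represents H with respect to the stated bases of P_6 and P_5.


the matrix is [[0, 6, 8, 21, 34, 71, 132]; [0, 0, -24, -30, -132, -280, -762]; [0, 0, 0, 72, 156, 750, 1860]; [0, 0, 0, 0, -192, -460, -2820]; [0, 0, 0, 0, 0, 480, 1470]; [0, 0, 0, 0, 0, 0, -1152]] (rows listed top to bottom)

image of 1: 0
image of x: 6
image of x^2: -24x + 8
image of x^3: 72x^2 - 30x + 21
image of x^4: -192x^3 + 156x^2 - 132x + 34
image of x^5: 480x^4 - 460x^3 + 750x^2 - 280x + 71
image of x^6: -1152x^5 + 1470x^4 - 2820x^3 + 1860x^2 - 762x + 132
each image's coordinates form column j of the matrix


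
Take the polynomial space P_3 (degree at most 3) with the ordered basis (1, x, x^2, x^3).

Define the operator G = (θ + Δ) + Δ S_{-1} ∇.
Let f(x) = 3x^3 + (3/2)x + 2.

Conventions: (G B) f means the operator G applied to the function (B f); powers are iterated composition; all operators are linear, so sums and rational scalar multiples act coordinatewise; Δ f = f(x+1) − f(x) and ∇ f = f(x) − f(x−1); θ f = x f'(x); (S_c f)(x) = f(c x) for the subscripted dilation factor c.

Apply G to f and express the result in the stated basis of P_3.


g(x) = 9x^3 + 9x^2 + (57/2)x + 45/2

θ f = 9x^3 + (3/2)x
Δ f = 9x^2 + 9x + 9/2
(θ + Δ) f = 9x^3 + 9x^2 + (21/2)x + 9/2
∇ f = 9x^2 - 9x + 9/2
S_{-1} ∇ f = 9x^2 + 9x + 9/2
Δ S_{-1} ∇ f = 18x + 18
((θ + Δ) + Δ S_{-1} ∇) f = 9x^3 + 9x^2 + (57/2)x + 45/2


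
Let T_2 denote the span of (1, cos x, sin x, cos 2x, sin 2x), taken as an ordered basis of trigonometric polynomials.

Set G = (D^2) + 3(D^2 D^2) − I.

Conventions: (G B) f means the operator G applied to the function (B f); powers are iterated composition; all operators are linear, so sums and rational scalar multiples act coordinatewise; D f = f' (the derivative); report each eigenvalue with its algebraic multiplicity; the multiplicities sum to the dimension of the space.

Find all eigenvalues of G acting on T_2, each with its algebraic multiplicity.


λ = -1 (multiplicity 1), λ = 1 (multiplicity 2), λ = 43 (multiplicity 2)

image of 1: -1
image of cos x: cos x
image of sin x: sin x
image of cos 2x: 43cos 2x
image of sin 2x: 43sin 2x
the matrix is diagonal; its diagonal is (-1, 1, 1, 43, 43)
for a triangular matrix the eigenvalues are the diagonal entries, with algebraic multiplicity their repetition count


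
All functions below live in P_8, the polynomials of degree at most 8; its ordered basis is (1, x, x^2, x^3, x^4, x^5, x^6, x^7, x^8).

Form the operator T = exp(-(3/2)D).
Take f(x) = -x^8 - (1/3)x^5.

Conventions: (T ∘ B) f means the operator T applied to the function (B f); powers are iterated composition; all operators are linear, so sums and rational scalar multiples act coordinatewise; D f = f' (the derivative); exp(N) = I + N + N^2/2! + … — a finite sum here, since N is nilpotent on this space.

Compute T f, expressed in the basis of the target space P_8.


the result is g(x) = -x^8 + 12x^7 - 63x^6 + (566/3)x^5 - (2815/8)x^4 + (1671/4)x^3 - (4923/16)x^2 + (513/4)x - 5913/256

order-1 term: 12x^7 + (5/2)x^4
order-2 term: -63x^6 - (15/2)x^3
order-3 term: 189x^5 + (45/4)x^2
order-4 term: -(2835/8)x^4 - (135/16)x
order-5 term: (1701/4)x^3 + 81/32
order-6 term: -(5103/16)x^2
order-7 term: (2187/16)x
order-8 term: -6561/256
the series for exp(-(3/2)D) f terminates at order 8
exp(-(3/2)D) f = -x^8 + 12x^7 - 63x^6 + (566/3)x^5 - (2815/8)x^4 + (1671/4)x^3 - (4923/16)x^2 + (513/4)x - 5913/256


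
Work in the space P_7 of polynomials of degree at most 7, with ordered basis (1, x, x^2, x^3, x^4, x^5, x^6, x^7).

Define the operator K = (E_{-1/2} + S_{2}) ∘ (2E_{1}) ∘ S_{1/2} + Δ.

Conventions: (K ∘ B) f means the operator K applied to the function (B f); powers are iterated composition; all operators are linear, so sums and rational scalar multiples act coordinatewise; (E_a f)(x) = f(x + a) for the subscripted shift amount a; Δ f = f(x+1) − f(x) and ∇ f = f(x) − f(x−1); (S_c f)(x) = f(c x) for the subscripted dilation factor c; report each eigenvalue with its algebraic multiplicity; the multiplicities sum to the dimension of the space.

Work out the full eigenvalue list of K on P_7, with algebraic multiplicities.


image of 1: 4
image of x: 3x + 5/2
image of x^2: (5/2)x^2 + (9/2)x + 13/8
image of x^3: (9/4)x^3 + (51/8)x^2 + (75/16)x + 41/32
image of x^4: (17/8)x^4 + (33/4)x^3 + (147/16)x^2 + (81/16)x + 145/128
image of x^5: (33/16)x^5 + (325/32)x^4 + (485/32)x^3 + (805/64)x^2 + (1445/256)x + 545/512
image of x^6: (65/32)x^6 + (387/32)x^5 + (2895/128)x^4 + (1605/64)x^3 + (8655/512)x^2 + (3267/512)x + 2113/2048
image of x^7: (129/64)x^7 + (1799/128)x^6 + (8085/256)x^5 + (22435/512)x^4 + (40355/1024)x^3 + (45717/2048)x^2 + (29575/4096)x + 8321/8192
the matrix is upper triangular; its diagonal is (4, 3, 5/2, 9/4, 17/8, 33/16, 65/32, 129/64)
for a triangular matrix the eigenvalues are the diagonal entries, with algebraic multiplicity their repetition count

λ = 129/64 (multiplicity 1), λ = 65/32 (multiplicity 1), λ = 33/16 (multiplicity 1), λ = 17/8 (multiplicity 1), λ = 9/4 (multiplicity 1), λ = 5/2 (multiplicity 1), λ = 3 (multiplicity 1), λ = 4 (multiplicity 1)


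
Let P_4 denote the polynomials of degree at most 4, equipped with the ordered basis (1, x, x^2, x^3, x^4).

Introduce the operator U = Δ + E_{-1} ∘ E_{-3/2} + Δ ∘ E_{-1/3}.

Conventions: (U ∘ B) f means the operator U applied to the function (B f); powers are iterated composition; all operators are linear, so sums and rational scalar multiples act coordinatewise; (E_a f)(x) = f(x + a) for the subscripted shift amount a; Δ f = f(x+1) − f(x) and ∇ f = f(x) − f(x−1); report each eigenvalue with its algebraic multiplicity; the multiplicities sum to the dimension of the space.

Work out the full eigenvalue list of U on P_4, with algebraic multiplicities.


image of 1: 1
image of x: x - 1/2
image of x^2: x^2 - x + 91/12
image of x^3: x^3 - (3/2)x^2 + (91/4)x - 343/24
image of x^4: x^4 - 2x^3 + (91/2)x^2 - (343/6)x + 17387/432
the matrix is upper triangular; its diagonal is (1, 1, 1, 1, 1)
for a triangular matrix the eigenvalues are the diagonal entries, with algebraic multiplicity their repetition count

λ = 1 (multiplicity 5)


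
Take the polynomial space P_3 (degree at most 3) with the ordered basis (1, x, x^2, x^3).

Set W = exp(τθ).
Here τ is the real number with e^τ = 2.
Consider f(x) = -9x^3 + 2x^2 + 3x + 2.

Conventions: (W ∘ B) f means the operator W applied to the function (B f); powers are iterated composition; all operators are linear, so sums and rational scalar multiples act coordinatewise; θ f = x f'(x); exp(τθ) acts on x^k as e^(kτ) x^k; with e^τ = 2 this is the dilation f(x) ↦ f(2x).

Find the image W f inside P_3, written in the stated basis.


exp(τθ) x^k = e^(kτ) x^k; with e^τ = 2 this sends x^k to 2^k x^k
x ↦ 2 x
x^2 ↦ 4 x^2
x^3 ↦ 8 x^3
applying this coordinatewise to f: exp(τθ) f = -72x^3 + 8x^2 + 6x + 2

g(x) = -72x^3 + 8x^2 + 6x + 2


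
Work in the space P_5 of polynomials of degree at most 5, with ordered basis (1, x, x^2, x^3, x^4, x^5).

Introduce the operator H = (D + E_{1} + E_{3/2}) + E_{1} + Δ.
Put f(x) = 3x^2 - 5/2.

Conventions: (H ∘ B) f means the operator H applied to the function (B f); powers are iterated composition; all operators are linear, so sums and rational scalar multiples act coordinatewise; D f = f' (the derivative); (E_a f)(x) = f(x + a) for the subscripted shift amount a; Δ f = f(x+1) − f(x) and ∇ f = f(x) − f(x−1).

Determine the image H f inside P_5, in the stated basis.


g(x) = 9x^2 + 33x + 33/4

D f = 6x
E_{1} f = 3x^2 + 6x + 1/2
E_{3/2} f = 3x^2 + 9x + 17/4
(D + E_{1} + E_{3/2}) f = 6x^2 + 21x + 19/4
E_{1} f = 3x^2 + 6x + 1/2
Δ f = 6x + 3
((D + E_{1} + E_{3/2}) + E_{1} + Δ) f = 9x^2 + 33x + 33/4


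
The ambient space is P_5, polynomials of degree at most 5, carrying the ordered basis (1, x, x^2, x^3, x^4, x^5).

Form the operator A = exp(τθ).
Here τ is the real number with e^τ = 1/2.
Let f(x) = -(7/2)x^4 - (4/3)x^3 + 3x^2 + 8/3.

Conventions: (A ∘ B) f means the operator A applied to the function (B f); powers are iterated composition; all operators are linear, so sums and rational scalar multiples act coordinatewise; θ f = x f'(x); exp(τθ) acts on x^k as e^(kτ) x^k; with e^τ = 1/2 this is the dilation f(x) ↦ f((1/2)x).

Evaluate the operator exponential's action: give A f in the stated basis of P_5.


the image equals g(x) = -(7/32)x^4 - (1/6)x^3 + (3/4)x^2 + 8/3

exp(τθ) x^k = e^(kτ) x^k; with e^τ = 1/2 this sends x^k to (1/2)^k x^k
x^2 ↦ 1/4 x^2
x^3 ↦ 1/8 x^3
x^4 ↦ 1/16 x^4
applying this coordinatewise to f: exp(τθ) f = -(7/32)x^4 - (1/6)x^3 + (3/4)x^2 + 8/3


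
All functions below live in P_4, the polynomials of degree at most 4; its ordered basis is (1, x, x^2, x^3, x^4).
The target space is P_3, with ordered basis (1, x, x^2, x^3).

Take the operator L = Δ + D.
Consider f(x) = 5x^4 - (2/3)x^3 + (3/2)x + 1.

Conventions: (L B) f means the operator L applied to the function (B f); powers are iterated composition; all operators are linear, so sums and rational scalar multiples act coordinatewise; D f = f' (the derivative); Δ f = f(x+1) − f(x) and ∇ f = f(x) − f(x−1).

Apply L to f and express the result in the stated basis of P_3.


Δ f = 20x^3 + 28x^2 + 18x + 35/6
D f = 20x^3 - 2x^2 + 3/2
(Δ + D) f = 40x^3 + 26x^2 + 18x + 22/3

the result is g(x) = 40x^3 + 26x^2 + 18x + 22/3


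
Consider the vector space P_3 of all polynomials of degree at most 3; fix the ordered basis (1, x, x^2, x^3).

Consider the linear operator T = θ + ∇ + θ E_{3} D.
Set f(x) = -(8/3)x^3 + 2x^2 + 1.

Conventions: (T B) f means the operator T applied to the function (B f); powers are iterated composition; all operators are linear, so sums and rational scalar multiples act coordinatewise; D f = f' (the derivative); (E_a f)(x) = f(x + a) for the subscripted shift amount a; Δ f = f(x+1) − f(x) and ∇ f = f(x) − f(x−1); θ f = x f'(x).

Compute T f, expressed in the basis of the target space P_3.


g(x) = -8x^3 - 20x^2 - 32x - 14/3

θ f = -8x^3 + 4x^2
∇ f = -8x^2 + 12x - 14/3
D f = -8x^2 + 4x
E_{3} D f = -8x^2 - 44x - 60
θ E_{3} D f = -16x^2 - 44x
(θ + ∇ + θ E_{3} D) f = -8x^3 - 20x^2 - 32x - 14/3
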